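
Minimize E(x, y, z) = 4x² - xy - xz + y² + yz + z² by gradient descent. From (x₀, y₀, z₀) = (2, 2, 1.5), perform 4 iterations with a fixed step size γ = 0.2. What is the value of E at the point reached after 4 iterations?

∇E = (8x - y - z, -x + 2y + z, -x + y + 2z)
Step 1: at (2, 2, 1.5), ∇E = (12.5, 3.5, 3) → (2, 2, 1.5) − 0.2·(12.5, 3.5, 3) = (-0.5, 1.3, 0.9)
Step 2: at (-0.5, 1.3, 0.9), ∇E = (-6.2, 4, 3.6) → (-0.5, 1.3, 0.9) − 0.2·(-6.2, 4, 3.6) = (0.74, 0.5, 0.18)
Step 3: at (0.74, 0.5, 0.18), ∇E = (5.24, 0.44, 0.12) → (0.74, 0.5, 0.18) − 0.2·(5.24, 0.44, 0.12) = (-0.308, 0.412, 0.156)
Step 4: at (-0.308, 0.412, 0.156), ∇E = (-3.032, 1.288, 1.032) → (-0.308, 0.412, 0.156) − 0.2·(-3.032, 1.288, 1.032) = (0.2984, 0.1544, -0.0504)
E(0.2984, 0.1544, -0.0504) = 0.3437344

0.3437344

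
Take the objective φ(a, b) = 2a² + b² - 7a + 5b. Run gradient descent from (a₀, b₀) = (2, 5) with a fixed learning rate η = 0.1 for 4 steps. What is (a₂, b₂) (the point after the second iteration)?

∇φ = (4a - 7, 2b + 5)
Step 1: at (2, 5), ∇φ = (1, 15) → (2, 5) − 0.1·(1, 15) = (1.9, 3.5)
Step 2: at (1.9, 3.5), ∇φ = (0.6, 12) → (1.9, 3.5) − 0.1·(0.6, 12) = (1.84, 2.3)

(1.84, 2.3)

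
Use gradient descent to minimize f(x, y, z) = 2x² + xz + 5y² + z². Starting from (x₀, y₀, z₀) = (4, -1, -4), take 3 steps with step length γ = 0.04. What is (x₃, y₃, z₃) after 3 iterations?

(2.75968, -0.216, -3.504128)

∇f = (4x + z, 10y, x + 2z)
(x₁, y₁, z₁) = (4, -1, -4) − 0.04·(12, -10, -4) = (3.52, -0.6, -3.84)
(x₂, y₂, z₂) = (3.52, -0.6, -3.84) − 0.04·(10.24, -6, -4.16) = (3.1104, -0.36, -3.6736)
(x₃, y₃, z₃) = (3.1104, -0.36, -3.6736) − 0.04·(8.768, -3.6, -4.2368) = (2.75968, -0.216, -3.504128)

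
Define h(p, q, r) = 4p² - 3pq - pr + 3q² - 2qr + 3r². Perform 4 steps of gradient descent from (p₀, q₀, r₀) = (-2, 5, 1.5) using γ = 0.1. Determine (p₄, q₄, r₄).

(0.516, 0.7619, 0.5769)

∇h = (8p - 3q - r, -3p + 6q - 2r, -p - 2q + 6r)
(p₁, q₁, r₁) = (-2, 5, 1.5) − 0.1·(-32.5, 33, 1) = (1.25, 1.7, 1.4)
(p₂, q₂, r₂) = (1.25, 1.7, 1.4) − 0.1·(3.5, 3.65, 3.75) = (0.9, 1.335, 1.025)
(p₃, q₃, r₃) = (0.9, 1.335, 1.025) − 0.1·(2.17, 3.26, 2.58) = (0.683, 1.009, 0.767)
(p₄, q₄, r₄) = (0.683, 1.009, 0.767) − 0.1·(1.67, 2.471, 1.901) = (0.516, 0.7619, 0.5769)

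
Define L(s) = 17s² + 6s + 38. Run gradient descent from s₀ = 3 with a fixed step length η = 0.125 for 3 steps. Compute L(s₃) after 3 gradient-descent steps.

L′(s) = 34s + 6
s₁ = 3 − 0.125·108 = -10.5
s₂ = -10.5 − 0.125·(-351) = 33.375
s₃ = 33.375 − 0.125·1140.75 = -109.21875
L(-109.21875) = 202171.1884765625

202171.1884765625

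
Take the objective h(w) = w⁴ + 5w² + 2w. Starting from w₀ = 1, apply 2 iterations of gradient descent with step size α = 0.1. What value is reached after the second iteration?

h′(w) = 4w³ + 10w + 2
w₁ = 1 − 0.1·16 = -0.6
w₂ = -0.6 − 0.1·(-4.864) = -0.1136

-0.1136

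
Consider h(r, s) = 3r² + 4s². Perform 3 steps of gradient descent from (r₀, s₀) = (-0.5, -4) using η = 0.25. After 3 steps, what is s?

∇h = (6r, 8s)
(r₁, s₁) = (-0.5, -4) − 0.25·(-3, -32) = (0.25, 4)
(r₂, s₂) = (0.25, 4) − 0.25·(1.5, 32) = (-0.125, -4)
(r₃, s₃) = (-0.125, -4) − 0.25·(-0.75, -32) = (0.0625, 4)
s = 4

4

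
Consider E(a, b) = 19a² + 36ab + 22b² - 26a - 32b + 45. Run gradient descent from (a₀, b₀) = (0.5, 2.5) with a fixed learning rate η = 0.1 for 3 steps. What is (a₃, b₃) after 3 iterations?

(-336.912, -365.228)

∇E = (38a + 36b - 26, 36a + 44b - 32)
(a₁, b₁) = (0.5, 2.5) − 0.1·(83, 96) = (-7.8, -7.1)
(a₂, b₂) = (-7.8, -7.1) − 0.1·(-578, -625.2) = (50, 55.42)
(a₃, b₃) = (50, 55.42) − 0.1·(3869.12, 4206.48) = (-336.912, -365.228)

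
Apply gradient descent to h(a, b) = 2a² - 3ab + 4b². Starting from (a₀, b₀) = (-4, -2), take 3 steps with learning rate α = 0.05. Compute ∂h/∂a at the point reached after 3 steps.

-6.5165

∇h = (4a - 3b, -3a + 8b)
Step 1: at (-4, -2), ∇h = (-10, -4) → (-4, -2) − 0.05·(-10, -4) = (-3.5, -1.8)
Step 2: at (-3.5, -1.8), ∇h = (-8.6, -3.9) → (-3.5, -1.8) − 0.05·(-8.6, -3.9) = (-3.07, -1.605)
Step 3: at (-3.07, -1.605), ∇h = (-7.465, -3.63) → (-3.07, -1.605) − 0.05·(-7.465, -3.63) = (-2.69675, -1.4235)
∂h/∂a at (-2.69675, -1.4235) = -6.5165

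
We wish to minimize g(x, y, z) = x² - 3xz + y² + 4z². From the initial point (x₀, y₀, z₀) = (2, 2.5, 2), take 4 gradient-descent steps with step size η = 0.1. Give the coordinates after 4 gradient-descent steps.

∇g = (2x - 3z, 2y, -3x + 8z)
Step 1: at (2, 2.5, 2), ∇g = (-2, 5, 10) → (2, 2.5, 2) − 0.1·(-2, 5, 10) = (2.2, 2, 1)
Step 2: at (2.2, 2, 1), ∇g = (1.4, 4, 1.4) → (2.2, 2, 1) − 0.1·(1.4, 4, 1.4) = (2.06, 1.6, 0.86)
Step 3: at (2.06, 1.6, 0.86), ∇g = (1.54, 3.2, 0.7) → (2.06, 1.6, 0.86) − 0.1·(1.54, 3.2, 0.7) = (1.906, 1.28, 0.79)
Step 4: at (1.906, 1.28, 0.79), ∇g = (1.442, 2.56, 0.602) → (1.906, 1.28, 0.79) − 0.1·(1.442, 2.56, 0.602) = (1.7618, 1.024, 0.7298)

(1.7618, 1.024, 0.7298)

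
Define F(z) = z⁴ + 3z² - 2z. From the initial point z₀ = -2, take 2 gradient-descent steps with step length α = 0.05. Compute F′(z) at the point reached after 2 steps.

-0.059355434656

F′(z) = 4z³ + 6z - 2
Step 1: F′(-2) = -46; z₁ = -2 − 0.05·(-46) = 0.3
Step 2: F′(0.3) = -0.092; z₂ = 0.3 − 0.05·(-0.092) = 0.3046
F′(z) at (0.3046) = -0.059355434656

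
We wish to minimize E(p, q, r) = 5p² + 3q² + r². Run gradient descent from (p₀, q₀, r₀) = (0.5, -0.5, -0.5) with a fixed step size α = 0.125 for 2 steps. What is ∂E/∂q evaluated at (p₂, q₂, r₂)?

-0.1875

∇E = (10p, 6q, 2r)
(p₁, q₁, r₁) = (0.5, -0.5, -0.5) − 0.125·(5, -3, -1) = (-0.125, -0.125, -0.375)
(p₂, q₂, r₂) = (-0.125, -0.125, -0.375) − 0.125·(-1.25, -0.75, -0.75) = (0.03125, -0.03125, -0.28125)
∂E/∂q at (0.03125, -0.03125, -0.28125) = -0.1875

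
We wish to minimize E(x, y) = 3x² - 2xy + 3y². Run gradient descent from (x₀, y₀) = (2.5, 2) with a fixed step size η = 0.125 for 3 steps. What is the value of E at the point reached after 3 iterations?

0.31640625

∇E = (6x - 2y, -2x + 6y)
Step 1: at (2.5, 2), ∇E = (11, 7) → (2.5, 2) − 0.125·(11, 7) = (1.125, 1.125)
Step 2: at (1.125, 1.125), ∇E = (4.5, 4.5) → (1.125, 1.125) − 0.125·(4.5, 4.5) = (0.5625, 0.5625)
Step 3: at (0.5625, 0.5625), ∇E = (2.25, 2.25) → (0.5625, 0.5625) − 0.125·(2.25, 2.25) = (0.28125, 0.28125)
E(0.28125, 0.28125) = 0.31640625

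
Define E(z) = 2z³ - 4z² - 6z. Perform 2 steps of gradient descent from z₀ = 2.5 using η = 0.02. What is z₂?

2.134852

E′(z) = 6z² - 8z - 6
z₁ = 2.5 − 0.02·11.5 = 2.27
z₂ = 2.27 − 0.02·6.7574 = 2.134852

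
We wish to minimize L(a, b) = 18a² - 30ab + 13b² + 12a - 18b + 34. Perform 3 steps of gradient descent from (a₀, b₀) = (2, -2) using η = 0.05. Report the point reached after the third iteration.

(-21.223, 18.84)

∇L = (36a - 30b + 12, -30a + 26b - 18)
(a₁, b₁) = (2, -2) − 0.05·(144, -130) = (-5.2, 4.5)
(a₂, b₂) = (-5.2, 4.5) − 0.05·(-310.2, 255) = (10.31, -8.25)
(a₃, b₃) = (10.31, -8.25) − 0.05·(630.66, -541.8) = (-21.223, 18.84)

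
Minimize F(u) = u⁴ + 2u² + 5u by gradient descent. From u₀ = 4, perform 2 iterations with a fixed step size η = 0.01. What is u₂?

1.05636532

F′(u) = 4u³ + 4u + 5
Step 1: F′(4) = 277; u₁ = 4 − 0.01·277 = 1.23
Step 2: F′(1.23) = 17.363468; u₂ = 1.23 − 0.01·17.363468 = 1.05636532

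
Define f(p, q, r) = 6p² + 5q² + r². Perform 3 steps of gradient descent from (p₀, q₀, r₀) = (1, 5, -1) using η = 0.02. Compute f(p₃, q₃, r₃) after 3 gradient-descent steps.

∇f = (12p, 10q, 2r)
Step 1: at (1, 5, -1), ∇f = (12, 50, -2) → (1, 5, -1) − 0.02·(12, 50, -2) = (0.76, 4, -0.96)
Step 2: at (0.76, 4, -0.96), ∇f = (9.12, 40, -1.92) → (0.76, 4, -0.96) − 0.02·(9.12, 40, -1.92) = (0.5776, 3.2, -0.9216)
Step 3: at (0.5776, 3.2, -0.9216), ∇f = (6.9312, 32, -1.8432) → (0.5776, 3.2, -0.9216) − 0.02·(6.9312, 32, -1.8432) = (0.438976, 2.56, -0.884736)
f(0.438976, 2.56, -0.884736) = 34.706957361152

34.706957361152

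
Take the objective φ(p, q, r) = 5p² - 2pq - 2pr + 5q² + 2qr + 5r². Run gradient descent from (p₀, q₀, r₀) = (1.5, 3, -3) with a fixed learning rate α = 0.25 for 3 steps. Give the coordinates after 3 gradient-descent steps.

(-8.8125, 4.3125, 10.3125)

∇φ = (10p - 2q - 2r, -2p + 10q + 2r, -2p + 2q + 10r)
Step 1: at (1.5, 3, -3), ∇φ = (15, 21, -27) → (1.5, 3, -3) − 0.25·(15, 21, -27) = (-2.25, -2.25, 3.75)
Step 2: at (-2.25, -2.25, 3.75), ∇φ = (-25.5, -10.5, 37.5) → (-2.25, -2.25, 3.75) − 0.25·(-25.5, -10.5, 37.5) = (4.125, 0.375, -5.625)
Step 3: at (4.125, 0.375, -5.625), ∇φ = (51.75, -15.75, -63.75) → (4.125, 0.375, -5.625) − 0.25·(51.75, -15.75, -63.75) = (-8.8125, 4.3125, 10.3125)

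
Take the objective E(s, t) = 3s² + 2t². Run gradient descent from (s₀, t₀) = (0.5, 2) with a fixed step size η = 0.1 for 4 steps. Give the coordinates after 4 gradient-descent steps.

(0.0128, 0.2592)

∇E = (6s, 4t)
(s₁, t₁) = (0.5, 2) − 0.1·(3, 8) = (0.2, 1.2)
(s₂, t₂) = (0.2, 1.2) − 0.1·(1.2, 4.8) = (0.08, 0.72)
(s₃, t₃) = (0.08, 0.72) − 0.1·(0.48, 2.88) = (0.032, 0.432)
(s₄, t₄) = (0.032, 0.432) − 0.1·(0.192, 1.728) = (0.0128, 0.2592)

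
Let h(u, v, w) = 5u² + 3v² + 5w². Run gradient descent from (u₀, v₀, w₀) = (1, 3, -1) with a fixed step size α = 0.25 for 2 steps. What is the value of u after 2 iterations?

2.25

∇h = (10u, 6v, 10w)
Step 1: at (1, 3, -1), ∇h = (10, 18, -10) → (1, 3, -1) − 0.25·(10, 18, -10) = (-1.5, -1.5, 1.5)
Step 2: at (-1.5, -1.5, 1.5), ∇h = (-15, -9, 15) → (-1.5, -1.5, 1.5) − 0.25·(-15, -9, 15) = (2.25, 0.75, -2.25)
u = 2.25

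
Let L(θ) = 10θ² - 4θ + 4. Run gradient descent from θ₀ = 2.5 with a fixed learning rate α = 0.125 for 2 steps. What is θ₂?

5.375

L′(θ) = 20θ - 4
Step 1: L′(2.5) = 46; θ₁ = 2.5 − 0.125·46 = -3.25
Step 2: L′(-3.25) = -69; θ₂ = -3.25 − 0.125·(-69) = 5.375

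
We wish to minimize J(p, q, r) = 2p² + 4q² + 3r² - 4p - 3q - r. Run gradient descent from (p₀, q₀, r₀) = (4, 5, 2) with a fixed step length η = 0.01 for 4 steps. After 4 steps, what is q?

∇J = (4p - 4, 8q - 3, 6r - 1)
(p₁, q₁, r₁) = (4, 5, 2) − 0.01·(12, 37, 11) = (3.88, 4.63, 1.89)
(p₂, q₂, r₂) = (3.88, 4.63, 1.89) − 0.01·(11.52, 34.04, 10.34) = (3.7648, 4.2896, 1.7866)
(p₃, q₃, r₃) = (3.7648, 4.2896, 1.7866) − 0.01·(11.0592, 31.3168, 9.7196) = (3.654208, 3.976432, 1.689404)
(p₄, q₄, r₄) = (3.654208, 3.976432, 1.689404) − 0.01·(10.616832, 28.811456, 9.136424) = (3.54803968, 3.68831744, 1.59803976)
q = 3.68831744

3.68831744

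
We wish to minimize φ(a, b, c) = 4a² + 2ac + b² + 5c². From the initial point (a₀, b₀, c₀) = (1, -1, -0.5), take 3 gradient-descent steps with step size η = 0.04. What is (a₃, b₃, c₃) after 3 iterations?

(0.376448, -0.778688, -0.21296)

∇φ = (8a + 2c, 2b, 2a + 10c)
Step 1: at (1, -1, -0.5), ∇φ = (7, -2, -3) → (1, -1, -0.5) − 0.04·(7, -2, -3) = (0.72, -0.92, -0.38)
Step 2: at (0.72, -0.92, -0.38), ∇φ = (5, -1.84, -2.36) → (0.72, -0.92, -0.38) − 0.04·(5, -1.84, -2.36) = (0.52, -0.8464, -0.2856)
Step 3: at (0.52, -0.8464, -0.2856), ∇φ = (3.5888, -1.6928, -1.816) → (0.52, -0.8464, -0.2856) − 0.04·(3.5888, -1.6928, -1.816) = (0.376448, -0.778688, -0.21296)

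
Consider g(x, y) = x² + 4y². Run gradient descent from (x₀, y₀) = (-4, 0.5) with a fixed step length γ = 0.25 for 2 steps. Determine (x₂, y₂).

∇g = (2x, 8y)
Step 1: at (-4, 0.5), ∇g = (-8, 4) → (-4, 0.5) − 0.25·(-8, 4) = (-2, -0.5)
Step 2: at (-2, -0.5), ∇g = (-4, -4) → (-2, -0.5) − 0.25·(-4, -4) = (-1, 0.5)

(-1, 0.5)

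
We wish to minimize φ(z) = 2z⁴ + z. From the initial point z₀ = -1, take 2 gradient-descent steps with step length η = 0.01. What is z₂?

φ′(z) = 8z³ + 1
z₁ = -1 − 0.01·(-7) = -0.93
z₂ = -0.93 − 0.01·(-5.434856) = -0.87565144

-0.87565144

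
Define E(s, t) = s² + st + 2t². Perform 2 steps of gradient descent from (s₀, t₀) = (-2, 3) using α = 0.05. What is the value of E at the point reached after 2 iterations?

∇E = (2s + t, s + 4t)
(s₁, t₁) = (-2, 3) − 0.05·(-1, 10) = (-1.95, 2.5)
(s₂, t₂) = (-1.95, 2.5) − 0.05·(-1.4, 8.05) = (-1.88, 2.0975)
E(-1.88, 2.0975) = 8.3901125

8.3901125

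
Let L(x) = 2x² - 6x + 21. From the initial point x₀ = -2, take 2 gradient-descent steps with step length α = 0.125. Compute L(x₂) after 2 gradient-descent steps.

18.03125

L′(x) = 4x - 6
Step 1: L′(-2) = -14; x₁ = -2 − 0.125·(-14) = -0.25
Step 2: L′(-0.25) = -7; x₂ = -0.25 − 0.125·(-7) = 0.625
L(0.625) = 18.03125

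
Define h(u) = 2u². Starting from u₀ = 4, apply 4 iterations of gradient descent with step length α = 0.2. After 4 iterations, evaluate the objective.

h′(u) = 4u
u₁ = 4 − 0.2·16 = 0.8
u₂ = 0.8 − 0.2·3.2 = 0.16
u₃ = 0.16 − 0.2·0.64 = 0.032
u₄ = 0.032 − 0.2·0.128 = 0.0064
h(0.0064) = 0.00008192

0.00008192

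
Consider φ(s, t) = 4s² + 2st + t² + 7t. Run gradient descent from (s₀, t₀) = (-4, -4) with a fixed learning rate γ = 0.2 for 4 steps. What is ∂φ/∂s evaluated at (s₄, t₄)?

∇φ = (8s + 2t, 2s + 2t + 7)
(s₁, t₁) = (-4, -4) − 0.2·(-40, -9) = (4, -2.2)
(s₂, t₂) = (4, -2.2) − 0.2·(27.6, 10.6) = (-1.52, -4.32)
(s₃, t₃) = (-1.52, -4.32) − 0.2·(-20.8, -4.68) = (2.64, -3.384)
(s₄, t₄) = (2.64, -3.384) − 0.2·(14.352, 5.512) = (-0.2304, -4.4864)
∂φ/∂s at (-0.2304, -4.4864) = -10.816

-10.816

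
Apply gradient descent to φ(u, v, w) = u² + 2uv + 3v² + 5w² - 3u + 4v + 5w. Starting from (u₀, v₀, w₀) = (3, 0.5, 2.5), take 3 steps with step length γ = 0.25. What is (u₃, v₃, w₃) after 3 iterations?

(2.625, -2.25, -10.625)

∇φ = (2u + 2v - 3, 2u + 6v + 4, 10w + 5)
Step 1: at (3, 0.5, 2.5), ∇φ = (4, 13, 30) → (3, 0.5, 2.5) − 0.25·(4, 13, 30) = (2, -2.75, -5)
Step 2: at (2, -2.75, -5), ∇φ = (-4.5, -8.5, -45) → (2, -2.75, -5) − 0.25·(-4.5, -8.5, -45) = (3.125, -0.625, 6.25)
Step 3: at (3.125, -0.625, 6.25), ∇φ = (2, 6.5, 67.5) → (3.125, -0.625, 6.25) − 0.25·(2, 6.5, 67.5) = (2.625, -2.25, -10.625)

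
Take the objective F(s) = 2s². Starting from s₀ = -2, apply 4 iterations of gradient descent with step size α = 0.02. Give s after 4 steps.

-1.43278592

F′(s) = 4s
Step 1: F′(-2) = -8; s₁ = -2 − 0.02·(-8) = -1.84
Step 2: F′(-1.84) = -7.36; s₂ = -1.84 − 0.02·(-7.36) = -1.6928
Step 3: F′(-1.6928) = -6.7712; s₃ = -1.6928 − 0.02·(-6.7712) = -1.557376
Step 4: F′(-1.557376) = -6.229504; s₄ = -1.557376 − 0.02·(-6.229504) = -1.43278592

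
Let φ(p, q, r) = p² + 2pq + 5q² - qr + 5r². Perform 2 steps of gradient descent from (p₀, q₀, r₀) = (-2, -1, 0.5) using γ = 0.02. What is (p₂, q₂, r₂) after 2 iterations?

∇φ = (2p + 2q, 2p + 10q - r, -q + 10r)
Step 1: at (-2, -1, 0.5), ∇φ = (-6, -14.5, 6) → (-2, -1, 0.5) − 0.02·(-6, -14.5, 6) = (-1.88, -0.71, 0.38)
Step 2: at (-1.88, -0.71, 0.38), ∇φ = (-5.18, -11.24, 4.51) → (-1.88, -0.71, 0.38) − 0.02·(-5.18, -11.24, 4.51) = (-1.7764, -0.4852, 0.2898)

(-1.7764, -0.4852, 0.2898)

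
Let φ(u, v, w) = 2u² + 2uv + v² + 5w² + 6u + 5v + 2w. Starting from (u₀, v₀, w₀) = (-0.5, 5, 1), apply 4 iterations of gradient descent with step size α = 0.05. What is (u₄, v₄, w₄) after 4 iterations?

∇φ = (4u + 2v + 6, 2u + 2v + 5, 10w + 2)
(u₁, v₁, w₁) = (-0.5, 5, 1) − 0.05·(14, 14, 12) = (-1.2, 4.3, 0.4)
(u₂, v₂, w₂) = (-1.2, 4.3, 0.4) − 0.05·(9.8, 11.2, 6) = (-1.69, 3.74, 0.1)
(u₃, v₃, w₃) = (-1.69, 3.74, 0.1) − 0.05·(6.72, 9.1, 3) = (-2.026, 3.285, -0.05)
(u₄, v₄, w₄) = (-2.026, 3.285, -0.05) − 0.05·(4.466, 7.518, 1.5) = (-2.2493, 2.9091, -0.125)

(-2.2493, 2.9091, -0.125)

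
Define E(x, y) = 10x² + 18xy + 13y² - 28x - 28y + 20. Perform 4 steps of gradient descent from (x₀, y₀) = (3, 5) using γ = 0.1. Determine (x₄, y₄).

(296.7168, 349.3904)

∇E = (20x + 18y - 28, 18x + 26y - 28)
(x₁, y₁) = (3, 5) − 0.1·(122, 156) = (-9.2, -10.6)
(x₂, y₂) = (-9.2, -10.6) − 0.1·(-402.8, -469.2) = (31.08, 36.32)
(x₃, y₃) = (31.08, 36.32) − 0.1·(1247.36, 1475.76) = (-93.656, -111.256)
(x₄, y₄) = (-93.656, -111.256) − 0.1·(-3903.728, -4606.464) = (296.7168, 349.3904)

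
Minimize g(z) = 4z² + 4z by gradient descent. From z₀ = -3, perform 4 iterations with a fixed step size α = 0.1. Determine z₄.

g′(z) = 8z + 4
Step 1: g′(-3) = -20; z₁ = -3 − 0.1·(-20) = -1
Step 2: g′(-1) = -4; z₂ = -1 − 0.1·(-4) = -0.6
Step 3: g′(-0.6) = -0.8; z₃ = -0.6 − 0.1·(-0.8) = -0.52
Step 4: g′(-0.52) = -0.16; z₄ = -0.52 − 0.1·(-0.16) = -0.504

-0.504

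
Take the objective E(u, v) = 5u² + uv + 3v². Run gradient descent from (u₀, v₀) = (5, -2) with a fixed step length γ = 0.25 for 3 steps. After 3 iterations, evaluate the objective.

∇E = (10u + v, u + 6v)
(u₁, v₁) = (5, -2) − 0.25·(48, -7) = (-7, -0.25)
(u₂, v₂) = (-7, -0.25) − 0.25·(-70.25, -8.5) = (10.5625, 1.875)
(u₃, v₃) = (10.5625, 1.875) − 0.25·(107.5, 21.8125) = (-16.3125, -3.578125)
E(-16.3125, -3.578125) = 1427.265380859375

1427.265380859375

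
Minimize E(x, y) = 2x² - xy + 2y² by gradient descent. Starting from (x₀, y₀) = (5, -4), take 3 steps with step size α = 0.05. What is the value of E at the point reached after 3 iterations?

18.30318684375

∇E = (4x - y, -x + 4y)
(x₁, y₁) = (5, -4) − 0.05·(24, -21) = (3.8, -2.95)
(x₂, y₂) = (3.8, -2.95) − 0.05·(18.15, -15.6) = (2.8925, -2.17)
(x₃, y₃) = (2.8925, -2.17) − 0.05·(13.74, -11.5725) = (2.2055, -1.591375)
E(2.2055, -1.591375) = 18.30318684375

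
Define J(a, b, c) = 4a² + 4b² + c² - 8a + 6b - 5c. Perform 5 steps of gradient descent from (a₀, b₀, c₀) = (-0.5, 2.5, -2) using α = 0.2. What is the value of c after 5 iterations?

2.15008

∇J = (8a - 8, 8b + 6, 2c - 5)
Step 1: at (-0.5, 2.5, -2), ∇J = (-12, 26, -9) → (-0.5, 2.5, -2) − 0.2·(-12, 26, -9) = (1.9, -2.7, -0.2)
Step 2: at (1.9, -2.7, -0.2), ∇J = (7.2, -15.6, -5.4) → (1.9, -2.7, -0.2) − 0.2·(7.2, -15.6, -5.4) = (0.46, 0.42, 0.88)
Step 3: at (0.46, 0.42, 0.88), ∇J = (-4.32, 9.36, -3.24) → (0.46, 0.42, 0.88) − 0.2·(-4.32, 9.36, -3.24) = (1.324, -1.452, 1.528)
Step 4: at (1.324, -1.452, 1.528), ∇J = (2.592, -5.616, -1.944) → (1.324, -1.452, 1.528) − 0.2·(2.592, -5.616, -1.944) = (0.8056, -0.3288, 1.9168)
Step 5: at (0.8056, -0.3288, 1.9168), ∇J = (-1.5552, 3.3696, -1.1664) → (0.8056, -0.3288, 1.9168) − 0.2·(-1.5552, 3.3696, -1.1664) = (1.11664, -1.00272, 2.15008)
c = 2.15008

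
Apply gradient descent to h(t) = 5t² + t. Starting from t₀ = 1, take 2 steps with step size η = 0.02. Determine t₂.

h′(t) = 10t + 1
t₁ = 1 − 0.02·11 = 0.78
t₂ = 0.78 − 0.02·8.8 = 0.604

0.604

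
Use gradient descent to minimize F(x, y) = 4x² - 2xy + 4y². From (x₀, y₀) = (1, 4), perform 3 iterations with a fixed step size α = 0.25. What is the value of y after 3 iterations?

∇F = (8x - 2y, -2x + 8y)
(x₁, y₁) = (1, 4) − 0.25·(0, 30) = (1, -3.5)
(x₂, y₂) = (1, -3.5) − 0.25·(15, -30) = (-2.75, 4)
(x₃, y₃) = (-2.75, 4) − 0.25·(-30, 37.5) = (4.75, -5.375)
y = -5.375

-5.375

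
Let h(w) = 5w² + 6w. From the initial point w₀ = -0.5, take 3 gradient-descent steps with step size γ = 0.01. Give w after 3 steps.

h′(w) = 10w + 6
w₁ = -0.5 − 0.01·1 = -0.51
w₂ = -0.51 − 0.01·0.9 = -0.519
w₃ = -0.519 − 0.01·0.81 = -0.5271

-0.5271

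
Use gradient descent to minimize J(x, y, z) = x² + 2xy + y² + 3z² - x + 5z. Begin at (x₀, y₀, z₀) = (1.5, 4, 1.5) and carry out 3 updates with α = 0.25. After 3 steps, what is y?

1

∇J = (2x + 2y - 1, 2x + 2y, 6z + 5)
(x₁, y₁, z₁) = (1.5, 4, 1.5) − 0.25·(10, 11, 14) = (-1, 1.25, -2)
(x₂, y₂, z₂) = (-1, 1.25, -2) − 0.25·(-0.5, 0.5, -7) = (-0.875, 1.125, -0.25)
(x₃, y₃, z₃) = (-0.875, 1.125, -0.25) − 0.25·(-0.5, 0.5, 3.5) = (-0.75, 1, -1.125)
y = 1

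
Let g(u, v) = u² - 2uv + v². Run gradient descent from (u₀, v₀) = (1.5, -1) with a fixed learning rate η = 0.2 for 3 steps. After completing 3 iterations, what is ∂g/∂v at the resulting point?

-0.04

∇g = (2u - 2v, -2u + 2v)
(u₁, v₁) = (1.5, -1) − 0.2·(5, -5) = (0.5, 0)
(u₂, v₂) = (0.5, 0) − 0.2·(1, -1) = (0.3, 0.2)
(u₃, v₃) = (0.3, 0.2) − 0.2·(0.2, -0.2) = (0.26, 0.24)
∂g/∂v at (0.26, 0.24) = -0.04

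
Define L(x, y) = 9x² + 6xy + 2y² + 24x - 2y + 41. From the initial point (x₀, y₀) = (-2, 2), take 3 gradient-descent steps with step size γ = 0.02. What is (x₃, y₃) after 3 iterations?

∇L = (18x + 6y + 24, 6x + 4y - 2)
(x₁, y₁) = (-2, 2) − 0.02·(0, -6) = (-2, 2.12)
(x₂, y₂) = (-2, 2.12) − 0.02·(0.72, -5.52) = (-2.0144, 2.2304)
(x₃, y₃) = (-2.0144, 2.2304) − 0.02·(1.1232, -5.1648) = (-2.036864, 2.333696)

(-2.036864, 2.333696)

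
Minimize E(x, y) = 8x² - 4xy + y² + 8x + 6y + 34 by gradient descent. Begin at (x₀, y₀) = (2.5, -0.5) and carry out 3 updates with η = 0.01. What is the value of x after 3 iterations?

1.23204

∇E = (16x - 4y + 8, -4x + 2y + 6)
Step 1: at (2.5, -0.5), ∇E = (50, -5) → (2.5, -0.5) − 0.01·(50, -5) = (2, -0.45)
Step 2: at (2, -0.45), ∇E = (41.8, -2.9) → (2, -0.45) − 0.01·(41.8, -2.9) = (1.582, -0.421)
Step 3: at (1.582, -0.421), ∇E = (34.996, -1.17) → (1.582, -0.421) − 0.01·(34.996, -1.17) = (1.23204, -0.4093)
x = 1.23204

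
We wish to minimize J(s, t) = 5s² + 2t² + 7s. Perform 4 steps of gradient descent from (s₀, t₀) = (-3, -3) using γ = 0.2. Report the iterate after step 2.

∇J = (10s + 7, 4t)
(s₁, t₁) = (-3, -3) − 0.2·(-23, -12) = (1.6, -0.6)
(s₂, t₂) = (1.6, -0.6) − 0.2·(23, -2.4) = (-3, -0.12)

(-3, -0.12)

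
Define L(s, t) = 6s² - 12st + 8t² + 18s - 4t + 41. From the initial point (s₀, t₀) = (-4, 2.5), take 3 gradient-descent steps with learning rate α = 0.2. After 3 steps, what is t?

-230.3

∇L = (12s - 12t + 18, -12s + 16t - 4)
Step 1: at (-4, 2.5), ∇L = (-60, 84) → (-4, 2.5) − 0.2·(-60, 84) = (8, -14.3)
Step 2: at (8, -14.3), ∇L = (285.6, -328.8) → (8, -14.3) − 0.2·(285.6, -328.8) = (-49.12, 51.46)
Step 3: at (-49.12, 51.46), ∇L = (-1188.96, 1408.8) → (-49.12, 51.46) − 0.2·(-1188.96, 1408.8) = (188.672, -230.3)
t = -230.3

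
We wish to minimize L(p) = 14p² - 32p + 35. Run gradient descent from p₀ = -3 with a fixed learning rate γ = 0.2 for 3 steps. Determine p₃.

L′(p) = 28p - 32
Step 1: L′(-3) = -116; p₁ = -3 − 0.2·(-116) = 20.2
Step 2: L′(20.2) = 533.6; p₂ = 20.2 − 0.2·533.6 = -86.52
Step 3: L′(-86.52) = -2454.56; p₃ = -86.52 − 0.2·(-2454.56) = 404.392

404.392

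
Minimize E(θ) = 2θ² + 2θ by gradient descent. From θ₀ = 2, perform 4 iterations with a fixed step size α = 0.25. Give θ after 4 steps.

E′(θ) = 4θ + 2
Step 1: E′(2) = 10; θ₁ = 2 − 0.25·10 = -0.5
Step 2: E′(-0.5) = 0; θ₂ = -0.5 − 0.25·0 = -0.5
Step 3: E′(-0.5) = 0; θ₃ = -0.5 − 0.25·0 = -0.5
Step 4: E′(-0.5) = 0; θ₄ = -0.5 − 0.25·0 = -0.5

-0.5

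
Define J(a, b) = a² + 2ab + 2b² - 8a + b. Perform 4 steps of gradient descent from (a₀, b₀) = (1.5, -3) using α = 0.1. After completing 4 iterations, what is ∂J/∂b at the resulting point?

∇J = (2a + 2b - 8, 2a + 4b + 1)
(a₁, b₁) = (1.5, -3) − 0.1·(-11, -8) = (2.6, -2.2)
(a₂, b₂) = (2.6, -2.2) − 0.1·(-7.2, -2.6) = (3.32, -1.94)
(a₃, b₃) = (3.32, -1.94) − 0.1·(-5.24, -0.12) = (3.844, -1.928)
(a₄, b₄) = (3.844, -1.928) − 0.1·(-4.168, 0.976) = (4.2608, -2.0256)
∂J/∂b at (4.2608, -2.0256) = 1.4192

1.4192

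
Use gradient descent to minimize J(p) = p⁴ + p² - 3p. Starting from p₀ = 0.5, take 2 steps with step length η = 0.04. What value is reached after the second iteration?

0.60710144

J′(p) = 4p³ + 2p - 3
Step 1: J′(0.5) = -1.5; p₁ = 0.5 − 0.04·(-1.5) = 0.56
Step 2: J′(0.56) = -1.177536; p₂ = 0.56 − 0.04·(-1.177536) = 0.60710144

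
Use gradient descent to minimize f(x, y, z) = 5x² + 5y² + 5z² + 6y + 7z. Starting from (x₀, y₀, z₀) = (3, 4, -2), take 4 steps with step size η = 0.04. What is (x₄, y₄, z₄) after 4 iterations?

(0.3888, -0.00384, -0.86848)

∇f = (10x, 10y + 6, 10z + 7)
Step 1: at (3, 4, -2), ∇f = (30, 46, -13) → (3, 4, -2) − 0.04·(30, 46, -13) = (1.8, 2.16, -1.48)
Step 2: at (1.8, 2.16, -1.48), ∇f = (18, 27.6, -7.8) → (1.8, 2.16, -1.48) − 0.04·(18, 27.6, -7.8) = (1.08, 1.056, -1.168)
Step 3: at (1.08, 1.056, -1.168), ∇f = (10.8, 16.56, -4.68) → (1.08, 1.056, -1.168) − 0.04·(10.8, 16.56, -4.68) = (0.648, 0.3936, -0.9808)
Step 4: at (0.648, 0.3936, -0.9808), ∇f = (6.48, 9.936, -2.808) → (0.648, 0.3936, -0.9808) − 0.04·(6.48, 9.936, -2.808) = (0.3888, -0.00384, -0.86848)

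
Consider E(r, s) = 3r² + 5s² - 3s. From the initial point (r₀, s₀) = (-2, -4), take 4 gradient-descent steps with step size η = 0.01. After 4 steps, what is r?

∇E = (6r, 10s - 3)
Step 1: at (-2, -4), ∇E = (-12, -43) → (-2, -4) − 0.01·(-12, -43) = (-1.88, -3.57)
Step 2: at (-1.88, -3.57), ∇E = (-11.28, -38.7) → (-1.88, -3.57) − 0.01·(-11.28, -38.7) = (-1.7672, -3.183)
Step 3: at (-1.7672, -3.183), ∇E = (-10.6032, -34.83) → (-1.7672, -3.183) − 0.01·(-10.6032, -34.83) = (-1.661168, -2.8347)
Step 4: at (-1.661168, -2.8347), ∇E = (-9.967008, -31.347) → (-1.661168, -2.8347) − 0.01·(-9.967008, -31.347) = (-1.56149792, -2.52123)
r = -1.56149792

-1.56149792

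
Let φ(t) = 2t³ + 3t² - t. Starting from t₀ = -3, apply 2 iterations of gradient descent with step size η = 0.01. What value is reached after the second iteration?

-3.81235

φ′(t) = 6t² + 6t - 1
t₁ = -3 − 0.01·35 = -3.35
t₂ = -3.35 − 0.01·46.235 = -3.81235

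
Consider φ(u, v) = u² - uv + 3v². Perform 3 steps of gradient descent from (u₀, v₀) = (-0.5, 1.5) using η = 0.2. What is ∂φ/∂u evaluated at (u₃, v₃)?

-0.032

∇φ = (2u - v, -u + 6v)
(u₁, v₁) = (-0.5, 1.5) − 0.2·(-2.5, 9.5) = (0, -0.4)
(u₂, v₂) = (0, -0.4) − 0.2·(0.4, -2.4) = (-0.08, 0.08)
(u₃, v₃) = (-0.08, 0.08) − 0.2·(-0.24, 0.56) = (-0.032, -0.032)
∂φ/∂u at (-0.032, -0.032) = -0.032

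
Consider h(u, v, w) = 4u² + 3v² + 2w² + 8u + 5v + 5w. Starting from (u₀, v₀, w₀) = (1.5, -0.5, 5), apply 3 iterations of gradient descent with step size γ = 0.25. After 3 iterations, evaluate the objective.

15.796875

∇h = (8u + 8, 6v + 5, 4w + 5)
(u₁, v₁, w₁) = (1.5, -0.5, 5) − 0.25·(20, 2, 25) = (-3.5, -1, -1.25)
(u₂, v₂, w₂) = (-3.5, -1, -1.25) − 0.25·(-20, -1, 0) = (1.5, -0.75, -1.25)
(u₃, v₃, w₃) = (1.5, -0.75, -1.25) − 0.25·(20, 0.5, 0) = (-3.5, -0.875, -1.25)
h(-3.5, -0.875, -1.25) = 15.796875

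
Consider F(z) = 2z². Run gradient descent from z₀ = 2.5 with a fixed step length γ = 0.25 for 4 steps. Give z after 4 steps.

F′(z) = 4z
Step 1: F′(2.5) = 10; z₁ = 2.5 − 0.25·10 = 0
Step 2: F′(0) = 0; z₂ = 0 − 0.25·0 = 0
Step 3: F′(0) = 0; z₃ = 0 − 0.25·0 = 0
Step 4: F′(0) = 0; z₄ = 0 − 0.25·0 = 0

0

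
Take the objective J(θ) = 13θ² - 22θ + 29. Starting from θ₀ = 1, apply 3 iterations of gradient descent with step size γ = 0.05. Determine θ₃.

J′(θ) = 26θ - 22
Step 1: J′(1) = 4; θ₁ = 1 − 0.05·4 = 0.8
Step 2: J′(0.8) = -1.2; θ₂ = 0.8 − 0.05·(-1.2) = 0.86
Step 3: J′(0.86) = 0.36; θ₃ = 0.86 − 0.05·0.36 = 0.842

0.842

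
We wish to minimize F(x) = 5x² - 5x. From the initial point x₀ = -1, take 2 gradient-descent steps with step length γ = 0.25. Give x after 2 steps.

-2.875

F′(x) = 10x - 5
Step 1: F′(-1) = -15; x₁ = -1 − 0.25·(-15) = 2.75
Step 2: F′(2.75) = 22.5; x₂ = 2.75 − 0.25·22.5 = -2.875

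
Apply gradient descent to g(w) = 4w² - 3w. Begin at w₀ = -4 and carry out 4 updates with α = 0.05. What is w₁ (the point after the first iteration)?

-2.25

g′(w) = 8w - 3
Step 1: g′(-4) = -35; w₁ = -4 − 0.05·(-35) = -2.25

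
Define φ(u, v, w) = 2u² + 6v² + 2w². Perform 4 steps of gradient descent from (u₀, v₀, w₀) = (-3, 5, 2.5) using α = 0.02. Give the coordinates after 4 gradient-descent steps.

∇φ = (4u, 12v, 4w)
Step 1: at (-3, 5, 2.5), ∇φ = (-12, 60, 10) → (-3, 5, 2.5) − 0.02·(-12, 60, 10) = (-2.76, 3.8, 2.3)
Step 2: at (-2.76, 3.8, 2.3), ∇φ = (-11.04, 45.6, 9.2) → (-2.76, 3.8, 2.3) − 0.02·(-11.04, 45.6, 9.2) = (-2.5392, 2.888, 2.116)
Step 3: at (-2.5392, 2.888, 2.116), ∇φ = (-10.1568, 34.656, 8.464) → (-2.5392, 2.888, 2.116) − 0.02·(-10.1568, 34.656, 8.464) = (-2.336064, 2.19488, 1.94672)
Step 4: at (-2.336064, 2.19488, 1.94672), ∇φ = (-9.344256, 26.33856, 7.78688) → (-2.336064, 2.19488, 1.94672) − 0.02·(-9.344256, 26.33856, 7.78688) = (-2.14917888, 1.6681088, 1.7909824)

(-2.14917888, 1.6681088, 1.7909824)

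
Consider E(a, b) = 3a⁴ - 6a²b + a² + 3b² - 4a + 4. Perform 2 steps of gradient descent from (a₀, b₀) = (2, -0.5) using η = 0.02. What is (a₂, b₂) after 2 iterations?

∇E = (12a³ - 12ab + 2a - 4, -6a² + 6b)
Step 1: at (2, -0.5), ∇E = (108, -27) → (2, -0.5) − 0.02·(108, -27) = (-0.16, 0.04)
Step 2: at (-0.16, 0.04), ∇E = (-4.292352, 0.0864) → (-0.16, 0.04) − 0.02·(-4.292352, 0.0864) = (-0.07415296, 0.038272)

(-0.07415296, 0.038272)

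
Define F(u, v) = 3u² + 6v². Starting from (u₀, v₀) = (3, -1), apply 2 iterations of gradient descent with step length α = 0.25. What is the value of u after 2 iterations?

∇F = (6u, 12v)
Step 1: at (3, -1), ∇F = (18, -12) → (3, -1) − 0.25·(18, -12) = (-1.5, 2)
Step 2: at (-1.5, 2), ∇F = (-9, 24) → (-1.5, 2) − 0.25·(-9, 24) = (0.75, -4)
u = 0.75

0.75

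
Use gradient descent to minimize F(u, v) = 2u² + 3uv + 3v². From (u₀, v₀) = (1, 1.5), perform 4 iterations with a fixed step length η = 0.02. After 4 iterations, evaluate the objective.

3.186192155012

∇F = (4u + 3v, 3u + 6v)
(u₁, v₁) = (1, 1.5) − 0.02·(8.5, 12) = (0.83, 1.26)
(u₂, v₂) = (0.83, 1.26) − 0.02·(7.1, 10.05) = (0.688, 1.059)
(u₃, v₃) = (0.688, 1.059) − 0.02·(5.929, 8.418) = (0.56942, 0.89064)
(u₄, v₄) = (0.56942, 0.89064) − 0.02·(4.9496, 7.0521) = (0.470428, 0.749598)
F(0.470428, 0.749598) = 3.186192155012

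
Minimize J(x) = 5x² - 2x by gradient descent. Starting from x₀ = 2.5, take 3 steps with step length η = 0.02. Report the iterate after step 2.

J′(x) = 10x - 2
x₁ = 2.5 − 0.02·23 = 2.04
x₂ = 2.04 − 0.02·18.4 = 1.672

1.672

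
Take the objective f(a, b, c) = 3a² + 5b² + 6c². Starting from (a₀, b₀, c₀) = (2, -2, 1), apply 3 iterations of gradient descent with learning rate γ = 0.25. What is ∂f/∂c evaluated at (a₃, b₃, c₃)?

∇f = (6a, 10b, 12c)
Step 1: at (2, -2, 1), ∇f = (12, -20, 12) → (2, -2, 1) − 0.25·(12, -20, 12) = (-1, 3, -2)
Step 2: at (-1, 3, -2), ∇f = (-6, 30, -24) → (-1, 3, -2) − 0.25·(-6, 30, -24) = (0.5, -4.5, 4)
Step 3: at (0.5, -4.5, 4), ∇f = (3, -45, 48) → (0.5, -4.5, 4) − 0.25·(3, -45, 48) = (-0.25, 6.75, -8)
∂f/∂c at (-0.25, 6.75, -8) = -96

-96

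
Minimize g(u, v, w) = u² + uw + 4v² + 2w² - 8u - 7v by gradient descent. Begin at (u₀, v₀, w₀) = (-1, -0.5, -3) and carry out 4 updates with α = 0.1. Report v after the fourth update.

∇g = (2u + w - 8, 8v - 7, u + 4w)
(u₁, v₁, w₁) = (-1, -0.5, -3) − 0.1·(-13, -11, -13) = (0.3, 0.6, -1.7)
(u₂, v₂, w₂) = (0.3, 0.6, -1.7) − 0.1·(-9.1, -2.2, -6.5) = (1.21, 0.82, -1.05)
(u₃, v₃, w₃) = (1.21, 0.82, -1.05) − 0.1·(-6.63, -0.44, -2.99) = (1.873, 0.864, -0.751)
(u₄, v₄, w₄) = (1.873, 0.864, -0.751) − 0.1·(-5.005, -0.088, -1.131) = (2.3735, 0.8728, -0.6379)
v = 0.8728

0.8728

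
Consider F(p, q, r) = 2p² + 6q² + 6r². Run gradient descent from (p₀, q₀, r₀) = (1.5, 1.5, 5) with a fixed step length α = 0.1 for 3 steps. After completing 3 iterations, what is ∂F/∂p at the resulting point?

∇F = (4p, 12q, 12r)
Step 1: at (1.5, 1.5, 5), ∇F = (6, 18, 60) → (1.5, 1.5, 5) − 0.1·(6, 18, 60) = (0.9, -0.3, -1)
Step 2: at (0.9, -0.3, -1), ∇F = (3.6, -3.6, -12) → (0.9, -0.3, -1) − 0.1·(3.6, -3.6, -12) = (0.54, 0.06, 0.2)
Step 3: at (0.54, 0.06, 0.2), ∇F = (2.16, 0.72, 2.4) → (0.54, 0.06, 0.2) − 0.1·(2.16, 0.72, 2.4) = (0.324, -0.012, -0.04)
∂F/∂p at (0.324, -0.012, -0.04) = 1.296

1.296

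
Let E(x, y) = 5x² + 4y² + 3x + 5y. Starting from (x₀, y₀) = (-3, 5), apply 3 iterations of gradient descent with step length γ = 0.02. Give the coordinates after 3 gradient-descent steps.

∇E = (10x + 3, 8y + 5)
(x₁, y₁) = (-3, 5) − 0.02·(-27, 45) = (-2.46, 4.1)
(x₂, y₂) = (-2.46, 4.1) − 0.02·(-21.6, 37.8) = (-2.028, 3.344)
(x₃, y₃) = (-2.028, 3.344) − 0.02·(-17.28, 31.752) = (-1.6824, 2.70896)

(-1.6824, 2.70896)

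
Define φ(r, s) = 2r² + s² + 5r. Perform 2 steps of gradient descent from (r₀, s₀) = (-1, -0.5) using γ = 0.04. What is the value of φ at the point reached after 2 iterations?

-2.88366784

∇φ = (4r + 5, 2s)
Step 1: at (-1, -0.5), ∇φ = (1, -1) → (-1, -0.5) − 0.04·(1, -1) = (-1.04, -0.46)
Step 2: at (-1.04, -0.46), ∇φ = (0.84, -0.92) → (-1.04, -0.46) − 0.04·(0.84, -0.92) = (-1.0736, -0.4232)
φ(-1.0736, -0.4232) = -2.88366784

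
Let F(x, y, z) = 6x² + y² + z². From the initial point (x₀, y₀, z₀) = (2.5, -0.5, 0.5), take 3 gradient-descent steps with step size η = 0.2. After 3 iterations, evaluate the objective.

∇F = (12x, 2y, 2z)
Step 1: at (2.5, -0.5, 0.5), ∇F = (30, -1, 1) → (2.5, -0.5, 0.5) − 0.2·(30, -1, 1) = (-3.5, -0.3, 0.3)
Step 2: at (-3.5, -0.3, 0.3), ∇F = (-42, -0.6, 0.6) → (-3.5, -0.3, 0.3) − 0.2·(-42, -0.6, 0.6) = (4.9, -0.18, 0.18)
Step 3: at (4.9, -0.18, 0.18), ∇F = (58.8, -0.36, 0.36) → (4.9, -0.18, 0.18) − 0.2·(58.8, -0.36, 0.36) = (-6.86, -0.108, 0.108)
F(-6.86, -0.108, 0.108) = 282.380928

282.380928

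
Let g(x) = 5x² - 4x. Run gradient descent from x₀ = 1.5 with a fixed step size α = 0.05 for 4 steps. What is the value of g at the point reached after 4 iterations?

-0.7763671875

g′(x) = 10x - 4
Step 1: g′(1.5) = 11; x₁ = 1.5 − 0.05·11 = 0.95
Step 2: g′(0.95) = 5.5; x₂ = 0.95 − 0.05·5.5 = 0.675
Step 3: g′(0.675) = 2.75; x₃ = 0.675 − 0.05·2.75 = 0.5375
Step 4: g′(0.5375) = 1.375; x₄ = 0.5375 − 0.05·1.375 = 0.46875
g(0.46875) = -0.7763671875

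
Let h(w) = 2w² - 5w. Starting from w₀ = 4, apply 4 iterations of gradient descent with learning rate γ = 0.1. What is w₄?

1.6064

h′(w) = 4w - 5
Step 1: h′(4) = 11; w₁ = 4 − 0.1·11 = 2.9
Step 2: h′(2.9) = 6.6; w₂ = 2.9 − 0.1·6.6 = 2.24
Step 3: h′(2.24) = 3.96; w₃ = 2.24 − 0.1·3.96 = 1.844
Step 4: h′(1.844) = 2.376; w₄ = 1.844 − 0.1·2.376 = 1.6064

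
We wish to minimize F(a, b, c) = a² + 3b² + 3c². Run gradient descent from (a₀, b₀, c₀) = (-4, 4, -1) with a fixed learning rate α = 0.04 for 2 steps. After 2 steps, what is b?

∇F = (2a, 6b, 6c)
Step 1: at (-4, 4, -1), ∇F = (-8, 24, -6) → (-4, 4, -1) − 0.04·(-8, 24, -6) = (-3.68, 3.04, -0.76)
Step 2: at (-3.68, 3.04, -0.76), ∇F = (-7.36, 18.24, -4.56) → (-3.68, 3.04, -0.76) − 0.04·(-7.36, 18.24, -4.56) = (-3.3856, 2.3104, -0.5776)
b = 2.3104

2.3104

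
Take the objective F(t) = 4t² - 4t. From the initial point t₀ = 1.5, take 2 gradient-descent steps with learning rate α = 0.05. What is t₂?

0.86

F′(t) = 8t - 4
Step 1: F′(1.5) = 8; t₁ = 1.5 − 0.05·8 = 1.1
Step 2: F′(1.1) = 4.8; t₂ = 1.1 − 0.05·4.8 = 0.86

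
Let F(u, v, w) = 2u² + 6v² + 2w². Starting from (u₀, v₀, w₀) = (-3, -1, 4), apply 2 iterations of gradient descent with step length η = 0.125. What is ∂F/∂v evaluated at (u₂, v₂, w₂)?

-3

∇F = (4u, 12v, 4w)
Step 1: at (-3, -1, 4), ∇F = (-12, -12, 16) → (-3, -1, 4) − 0.125·(-12, -12, 16) = (-1.5, 0.5, 2)
Step 2: at (-1.5, 0.5, 2), ∇F = (-6, 6, 8) → (-1.5, 0.5, 2) − 0.125·(-6, 6, 8) = (-0.75, -0.25, 1)
∂F/∂v at (-0.75, -0.25, 1) = -3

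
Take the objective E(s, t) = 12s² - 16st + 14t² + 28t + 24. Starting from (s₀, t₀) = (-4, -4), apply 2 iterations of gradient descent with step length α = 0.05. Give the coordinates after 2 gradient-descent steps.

∇E = (24s - 16t, -16s + 28t + 28)
(s₁, t₁) = (-4, -4) − 0.05·(-32, -20) = (-2.4, -3)
(s₂, t₂) = (-2.4, -3) − 0.05·(-9.6, -17.6) = (-1.92, -2.12)

(-1.92, -2.12)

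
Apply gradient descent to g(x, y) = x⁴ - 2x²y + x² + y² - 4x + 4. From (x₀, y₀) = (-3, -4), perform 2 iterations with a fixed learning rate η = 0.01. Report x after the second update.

-0.97649184

∇g = (4x³ - 4xy + 2x - 4, -2x² + 2y)
Step 1: at (-3, -4), ∇g = (-166, -26) → (-3, -4) − 0.01·(-166, -26) = (-1.34, -3.74)
Step 2: at (-1.34, -3.74), ∇g = (-36.350816, -11.0712) → (-1.34, -3.74) − 0.01·(-36.350816, -11.0712) = (-0.97649184, -3.629288)
x = -0.97649184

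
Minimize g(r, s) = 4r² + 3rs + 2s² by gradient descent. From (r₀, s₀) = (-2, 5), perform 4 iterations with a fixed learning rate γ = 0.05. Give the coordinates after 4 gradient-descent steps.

∇g = (8r + 3s, 3r + 4s)
Step 1: at (-2, 5), ∇g = (-1, 14) → (-2, 5) − 0.05·(-1, 14) = (-1.95, 4.3)
Step 2: at (-1.95, 4.3), ∇g = (-2.7, 11.35) → (-1.95, 4.3) − 0.05·(-2.7, 11.35) = (-1.815, 3.7325)
Step 3: at (-1.815, 3.7325), ∇g = (-3.3225, 9.485) → (-1.815, 3.7325) − 0.05·(-3.3225, 9.485) = (-1.648875, 3.25825)
Step 4: at (-1.648875, 3.25825), ∇g = (-3.41625, 8.086375) → (-1.648875, 3.25825) − 0.05·(-3.41625, 8.086375) = (-1.4780625, 2.85393125)

(-1.4780625, 2.85393125)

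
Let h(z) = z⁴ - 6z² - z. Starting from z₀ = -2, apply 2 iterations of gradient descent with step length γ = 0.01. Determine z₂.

-1.85048516

h′(z) = 4z³ - 12z - 1
Step 1: h′(-2) = -9; z₁ = -2 − 0.01·(-9) = -1.91
Step 2: h′(-1.91) = -5.951484; z₂ = -1.91 − 0.01·(-5.951484) = -1.85048516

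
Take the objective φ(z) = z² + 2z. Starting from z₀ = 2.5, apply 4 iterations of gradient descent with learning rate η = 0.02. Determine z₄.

φ′(z) = 2z + 2
Step 1: φ′(2.5) = 7; z₁ = 2.5 − 0.02·7 = 2.36
Step 2: φ′(2.36) = 6.72; z₂ = 2.36 − 0.02·6.72 = 2.2256
Step 3: φ′(2.2256) = 6.4512; z₃ = 2.2256 − 0.02·6.4512 = 2.096576
Step 4: φ′(2.096576) = 6.193152; z₄ = 2.096576 − 0.02·6.193152 = 1.97271296

1.97271296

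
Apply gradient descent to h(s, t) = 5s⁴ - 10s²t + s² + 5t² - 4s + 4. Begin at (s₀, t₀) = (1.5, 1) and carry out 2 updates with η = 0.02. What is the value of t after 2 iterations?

1.11858

∇h = (20s³ - 20st + 2s - 4, -10s² + 10t)
Step 1: at (1.5, 1), ∇h = (36.5, -12.5) → (1.5, 1) − 0.02·(36.5, -12.5) = (0.77, 1.25)
Step 2: at (0.77, 1.25), ∇h = (-12.57934, 6.571) → (0.77, 1.25) − 0.02·(-12.57934, 6.571) = (1.0215868, 1.11858)
t = 1.11858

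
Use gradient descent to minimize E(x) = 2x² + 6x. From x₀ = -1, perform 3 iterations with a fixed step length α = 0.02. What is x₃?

-1.110656

E′(x) = 4x + 6
Step 1: E′(-1) = 2; x₁ = -1 − 0.02·2 = -1.04
Step 2: E′(-1.04) = 1.84; x₂ = -1.04 − 0.02·1.84 = -1.0768
Step 3: E′(-1.0768) = 1.6928; x₃ = -1.0768 − 0.02·1.6928 = -1.110656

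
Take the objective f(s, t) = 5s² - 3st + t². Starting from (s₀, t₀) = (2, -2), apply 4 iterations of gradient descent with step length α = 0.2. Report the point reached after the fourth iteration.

∇f = (10s - 3t, -3s + 2t)
(s₁, t₁) = (2, -2) − 0.2·(26, -10) = (-3.2, 0)
(s₂, t₂) = (-3.2, 0) − 0.2·(-32, 9.6) = (3.2, -1.92)
(s₃, t₃) = (3.2, -1.92) − 0.2·(37.76, -13.44) = (-4.352, 0.768)
(s₄, t₄) = (-4.352, 0.768) − 0.2·(-45.824, 14.592) = (4.8128, -2.1504)

(4.8128, -2.1504)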